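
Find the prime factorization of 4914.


4914 / 2 = 2457
2457 / 3 = 819
819 / 3 = 273
273 / 3 = 91
91 / 7 = 13
13 / 13 = 1
4914 = 2 × 3^3 × 7 × 13


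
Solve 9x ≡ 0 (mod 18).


GCD(9, 18) = 9 divides 0
Divide: 1x ≡ 0 (mod 2)
x ≡ 0 (mod 2)


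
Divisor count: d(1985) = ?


1985 = 5^1 × 397^1
d(1985) = (1+1) × (1+1) = 4

4 divisors


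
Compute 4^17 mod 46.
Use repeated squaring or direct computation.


4^1 mod 46 = 4
4^2 mod 46 = 16
4^3 mod 46 = 18
4^4 mod 46 = 26
4^5 mod 46 = 12
4^6 mod 46 = 2
4^7 mod 46 = 8
4^8 mod 46 = 32
4^9 mod 46 = 36
4^10 mod 46 = 6
4^11 mod 46 = 24
4^12 mod 46 = 4
4^13 mod 46 = 16
4^14 mod 46 = 18
4^15 mod 46 = 26
4^16 mod 46 = 12
4^17 mod 46 = 2


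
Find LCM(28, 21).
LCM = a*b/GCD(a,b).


GCD(28, 21) = 7
LCM = 28*21/7 = 588/7 = 84

LCM = 84


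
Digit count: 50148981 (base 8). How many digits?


50148981 in base 8 = 277233165
Number of digits = 9

9 digits (base 8)


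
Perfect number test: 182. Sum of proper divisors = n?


Proper divisors of 182: 1, 2, 7, 13, 14, 26, 91
Sum = 1 + 2 + 7 + 13 + 14 + 26 + 91 = 154

No, 182 is not perfect (154 ≠ 182)


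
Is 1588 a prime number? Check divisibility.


1588 / 2 = 794 (exact division)
1588 is NOT prime.

No, 1588 is not prime


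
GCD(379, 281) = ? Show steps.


379 = 1 * 281 + 98
281 = 2 * 98 + 85
98 = 1 * 85 + 13
85 = 6 * 13 + 7
13 = 1 * 7 + 6
7 = 1 * 6 + 1
6 = 6 * 1 + 0
GCD = 1


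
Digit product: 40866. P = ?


4 × 0 × 8 × 6 × 6 = 0


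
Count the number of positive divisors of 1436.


1436 = 2^2 × 359^1
d(1436) = (2+1) × (1+1) = 6

6 divisors


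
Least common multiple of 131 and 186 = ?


GCD(131, 186) = 1
LCM = 131*186/1 = 24366/1 = 24366

LCM = 24366


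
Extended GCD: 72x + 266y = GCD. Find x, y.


Tabular extended Euclidean (each row: r = 72*s + 266*t):
r=72, s=1, t=0
r=266, s=0, t=1
q=0: r=72, s=1, t=0   [72*(1) + 266*(0) = 72]
q=3: r=50, s=-3, t=1   [72*(-3) + 266*(1) = 50]
q=1: r=22, s=4, t=-1   [72*(4) + 266*(-1) = 22]
q=2: r=6, s=-11, t=3   [72*(-11) + 266*(3) = 6]
q=3: r=4, s=37, t=-10   [72*(37) + 266*(-10) = 4]
q=1: r=2, s=-48, t=13   [72*(-48) + 266*(13) = 2]
q=2: r=0, s=133, t=-36   [72*(133) + 266*(-36) = 0]
GCD = 2; from the row with r=2: x=-48, y=13
Check: 72*(-48) + 266*(13) = -3456 + 3458 = 2

GCD = 2, x = -48, y = 13


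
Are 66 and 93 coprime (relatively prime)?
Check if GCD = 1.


Euclidean algorithm:
93 = 1 * 66 + 27
66 = 2 * 27 + 12
27 = 2 * 12 + 3
12 = 4 * 3 + 0
GCD(66, 93) = 3

No, not coprime (GCD = 3)


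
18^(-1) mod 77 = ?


Use the extended Euclidean algorithm on (77, 18); each row r = 77*s + 18*t:
r=77, s=1, t=0
r=18, s=0, t=1
q=4: r=5, s=1, t=-4   [77*(1) + 18*(-4) = 5]
q=3: r=3, s=-3, t=13   [77*(-3) + 18*(13) = 3]
q=1: r=2, s=4, t=-17   [77*(4) + 18*(-17) = 2]
q=1: r=1, s=-7, t=30   [77*(-7) + 18*(30) = 1]
q=2: r=0, s=18, t=-77   [77*(18) + 18*(-77) = 0]
GCD = 1 with t = 30, so 18*(30) ≡ 1 (mod 77)
Inverse = 30 mod 77 = 30
Check: 18 * 30 = 540 ≡ 1 (mod 77)

18^(-1) ≡ 30 (mod 77)


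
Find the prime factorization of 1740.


1740 / 2 = 870
870 / 2 = 435
435 / 3 = 145
145 / 5 = 29
29 / 29 = 1
1740 = 2^2 × 3 × 5 × 29


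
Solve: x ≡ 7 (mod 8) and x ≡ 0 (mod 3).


M = 8*3 = 24
M1 = M/8 = 3, M2 = M/3 = 8
M1^(-1) mod 8 = 3, M2^(-1) mod 3 = 2
x = 7*3*3 + 0*8*2 = 63
63 mod 24 = 15
Check: 15 mod 8 = 7 ✓, 15 mod 3 = 0 ✓

x ≡ 15 (mod 24)


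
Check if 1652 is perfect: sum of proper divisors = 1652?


Proper divisors of 1652: 1, 2, 4, 7, 14, 28, 59, 118, 236, 413, 826
Sum = 1 + 2 + 4 + 7 + 14 + 28 + 59 + 118 + 236 + 413 + 826 = 1708

No, 1652 is not perfect (1708 ≠ 1652)


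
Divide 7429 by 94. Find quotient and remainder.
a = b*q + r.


7429 = 94 * 79 + 3
Check: 7426 + 3 = 7429

q = 79, r = 3


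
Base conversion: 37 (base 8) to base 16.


37 (base 8) = 31 (decimal)
31 (decimal) = 1F (base 16)


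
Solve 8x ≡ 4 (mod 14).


GCD(8, 14) = 2 divides 4
Divide: 4x ≡ 2 (mod 7)
x ≡ 4 (mod 7)


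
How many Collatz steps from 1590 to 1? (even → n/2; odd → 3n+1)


1590 → 795 → 2386 → 1193 → 3580 → 1790 → 895 → 2686 → 1343 → 4030 → 2015 → 6046 → 3023 → 9070 → 4535 → 13606 → 6803 → 20410 → 10205 → 30616 → 15308 → 7654 → 3827 → 11482 → 5741 → 17224 → 8612 → 4306 → 2153 → 6460 → 3230 → 1615 → 4846 → 2423 → 7270 → 3635 → 10906 → 5453 → 16360 → 8180 → 4090 → 2045 → 6136 → 3068 → 1534 → 767 → 2302 → 1151 → 3454 → 1727 → 5182 → 2591 → 7774 → 3887 → 11662 → 5831 → 17494 → 8747 → 26242 → 13121 → 39364 → 19682 → 9841 → 29524 → 14762 → 7381 → 22144 → 11072 → 5536 → 2768 → 1384 → 692 → 346 → 173 → 520 → 260 → 130 → 65 → 196 → 98 → 49 → 148 → 74 → 37 → 112 → 56 → 28 → 14 → 7 → 22 → 11 → 34 → 17 → 52 → 26 → 13 → 40 → 20 → 10 → 5 → 16 → 8 → 4 → 2 → 1
Total steps = 104

104 steps


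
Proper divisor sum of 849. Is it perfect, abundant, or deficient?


Proper divisors: 1, 3, 283
Sum = 1 + 3 + 283 = 287
287 < 849 → deficient

s(849) = 287 (deficient)


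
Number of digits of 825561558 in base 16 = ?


825561558 in base 16 = 313511D6
Number of digits = 8

8 digits (base 16)


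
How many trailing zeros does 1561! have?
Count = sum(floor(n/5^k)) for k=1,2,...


floor(1561/5) = 312
floor(1561/25) = 62
floor(1561/125) = 12
floor(1561/625) = 2
Total = 388

388 trailing zeros


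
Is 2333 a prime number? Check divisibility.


Check divisors up to sqrt(2333) = 48.3011
No divisors found.
2333 is prime.

Yes, 2333 is prime


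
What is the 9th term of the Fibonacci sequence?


Sequence: 1, 1, 2, 3, 5, 8, 13, 21, 34
F(9) = 34


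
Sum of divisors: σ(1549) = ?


Divisors of 1549: 1, 1549
Sum = 1 + 1549 = 1550

σ(1549) = 1550


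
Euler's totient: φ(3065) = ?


3065 = 5 × 613
Prime factors: 5, 613
φ(3065) = 3065 × (1-1/5) × (1-1/613)
= 3065 × 4/5 × 612/613 = 2448

φ(3065) = 2448


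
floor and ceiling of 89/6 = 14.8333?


89/6 = 14.8333
floor = 14
ceil = 15

floor = 14, ceil = 15


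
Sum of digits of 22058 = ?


2 + 2 + 0 + 5 + 8 = 17


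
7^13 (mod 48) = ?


7^1 mod 48 = 7
7^2 mod 48 = 1
7^3 mod 48 = 7
7^4 mod 48 = 1
7^5 mod 48 = 7
7^6 mod 48 = 1
7^7 mod 48 = 7
7^8 mod 48 = 1
7^9 mod 48 = 7
7^10 mod 48 = 1
7^11 mod 48 = 7
7^12 mod 48 = 1
7^13 mod 48 = 7


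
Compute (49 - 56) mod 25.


49 - 56 = -7
-7 mod 25 = 18


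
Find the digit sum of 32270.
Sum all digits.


3 + 2 + 2 + 7 + 0 = 14


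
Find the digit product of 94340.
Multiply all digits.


9 × 4 × 3 × 4 × 0 = 0


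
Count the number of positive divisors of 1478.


1478 = 2^1 × 739^1
d(1478) = (1+1) × (1+1) = 4

4 divisors


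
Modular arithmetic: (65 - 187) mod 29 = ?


65 - 187 = -122
-122 mod 29 = 23


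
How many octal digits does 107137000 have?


107137000 in base 8 = 630543750
Number of digits = 9

9 digits (base 8)


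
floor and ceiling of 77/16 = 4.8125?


77/16 = 4.8125
floor = 4
ceil = 5

floor = 4, ceil = 5


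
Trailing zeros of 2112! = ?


floor(2112/5) = 422
floor(2112/25) = 84
floor(2112/125) = 16
floor(2112/625) = 3
Total = 525

525 trailing zeros


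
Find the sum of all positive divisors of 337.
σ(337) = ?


Divisors of 337: 1, 337
Sum = 1 + 337 = 338

σ(337) = 338


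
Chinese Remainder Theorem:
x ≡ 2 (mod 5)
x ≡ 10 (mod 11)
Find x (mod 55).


M = 5*11 = 55
M1 = M/5 = 11, M2 = M/11 = 5
M1^(-1) mod 5 = 1, M2^(-1) mod 11 = 9
x = 2*11*1 + 10*5*9 = 472
472 mod 55 = 32
Check: 32 mod 5 = 2 ✓, 32 mod 11 = 10 ✓

x ≡ 32 (mod 55)


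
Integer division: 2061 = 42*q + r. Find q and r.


2061 = 42 * 49 + 3
Check: 2058 + 3 = 2061

q = 49, r = 3


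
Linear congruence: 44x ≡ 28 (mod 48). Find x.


GCD(44, 48) = 4 divides 28
Divide: 11x ≡ 7 (mod 12)
x ≡ 5 (mod 12)


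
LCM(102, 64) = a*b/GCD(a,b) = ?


GCD(102, 64) = 2
LCM = 102*64/2 = 6528/2 = 3264

LCM = 3264


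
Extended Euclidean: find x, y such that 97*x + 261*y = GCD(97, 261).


Tabular extended Euclidean (each row: r = 97*s + 261*t):
r=97, s=1, t=0
r=261, s=0, t=1
q=0: r=97, s=1, t=0   [97*(1) + 261*(0) = 97]
q=2: r=67, s=-2, t=1   [97*(-2) + 261*(1) = 67]
q=1: r=30, s=3, t=-1   [97*(3) + 261*(-1) = 30]
q=2: r=7, s=-8, t=3   [97*(-8) + 261*(3) = 7]
q=4: r=2, s=35, t=-13   [97*(35) + 261*(-13) = 2]
q=3: r=1, s=-113, t=42   [97*(-113) + 261*(42) = 1]
q=2: r=0, s=261, t=-97   [97*(261) + 261*(-97) = 0]
GCD = 1; from the row with r=1: x=-113, y=42
Check: 97*(-113) + 261*(42) = -10961 + 10962 = 1

GCD = 1, x = -113, y = 42


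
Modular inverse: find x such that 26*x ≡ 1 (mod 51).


Use the extended Euclidean algorithm on (51, 26); each row r = 51*s + 26*t:
r=51, s=1, t=0
r=26, s=0, t=1
q=1: r=25, s=1, t=-1   [51*(1) + 26*(-1) = 25]
q=1: r=1, s=-1, t=2   [51*(-1) + 26*(2) = 1]
q=25: r=0, s=26, t=-51   [51*(26) + 26*(-51) = 0]
GCD = 1 with t = 2, so 26*(2) ≡ 1 (mod 51)
Inverse = 2 mod 51 = 2
Check: 26 * 2 = 52 ≡ 1 (mod 51)

26^(-1) ≡ 2 (mod 51)


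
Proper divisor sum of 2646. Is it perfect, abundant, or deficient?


Proper divisors: 1, 2, 3, 6, 7, 9, 14, 18, 21, 27, 42, 49, 54, 63, 98, 126, 147, 189, 294, 378, 441, 882, 1323
Sum = 1 + 2 + 3 + 6 + 7 + 9 + 14 + 18 + 21 + 27 + 42 + 49 + 54 + 63 + 98 + 126 + 147 + 189 + 294 + 378 + 441 + 882 + 1323 = 4194
4194 > 2646 → abundant

s(2646) = 4194 (abundant)


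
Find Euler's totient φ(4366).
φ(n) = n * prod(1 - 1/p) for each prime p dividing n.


4366 = 2 × 37 × 59
Prime factors: 2, 37, 59
φ(4366) = 4366 × (1-1/2) × (1-1/37) × (1-1/59)
= 4366 × 1/2 × 36/37 × 58/59 = 2088

φ(4366) = 2088


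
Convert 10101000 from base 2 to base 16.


10101000 (base 2) = 168 (decimal)
168 (decimal) = A8 (base 16)


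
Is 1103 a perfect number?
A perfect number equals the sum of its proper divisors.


Proper divisors of 1103: 1
Sum = 1 = 1

No, 1103 is not perfect (1 ≠ 1103)


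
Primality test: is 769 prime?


Check divisors up to sqrt(769) = 27.7308
No divisors found.
769 is prime.

Yes, 769 is prime


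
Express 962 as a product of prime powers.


962 / 2 = 481
481 / 13 = 37
37 / 37 = 1
962 = 2 × 13 × 37


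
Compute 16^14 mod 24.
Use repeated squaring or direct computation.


16^1 mod 24 = 16
16^2 mod 24 = 16
16^3 mod 24 = 16
16^4 mod 24 = 16
16^5 mod 24 = 16
16^6 mod 24 = 16
16^7 mod 24 = 16
16^8 mod 24 = 16
16^9 mod 24 = 16
16^10 mod 24 = 16
16^11 mod 24 = 16
16^12 mod 24 = 16
16^13 mod 24 = 16
16^14 mod 24 = 16


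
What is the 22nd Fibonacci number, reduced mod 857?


F(k) mod 857 for k=1..22:
1, 1, 2, 3, 5, 8, 13, 21, 34, 55, 89, 144, 233, 377, 610, 130, 740, 13, 753, 766, 662, 571
F(22) mod 857 = 571


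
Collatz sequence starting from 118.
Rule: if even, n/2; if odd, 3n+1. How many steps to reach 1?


118 → 59 → 178 → 89 → 268 → 134 → 67 → 202 → 101 → 304 → 152 → 76 → 38 → 19 → 58 → 29 → 88 → 44 → 22 → 11 → 34 → 17 → 52 → 26 → 13 → 40 → 20 → 10 → 5 → 16 → 8 → 4 → 2 → 1
Total steps = 33

33 steps


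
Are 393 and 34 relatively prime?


Euclidean algorithm:
393 = 11 * 34 + 19
34 = 1 * 19 + 15
19 = 1 * 15 + 4
15 = 3 * 4 + 3
4 = 1 * 3 + 1
3 = 3 * 1 + 0
GCD(393, 34) = 1

Yes, coprime (GCD = 1)


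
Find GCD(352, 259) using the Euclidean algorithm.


352 = 1 * 259 + 93
259 = 2 * 93 + 73
93 = 1 * 73 + 20
73 = 3 * 20 + 13
20 = 1 * 13 + 7
13 = 1 * 7 + 6
7 = 1 * 6 + 1
6 = 6 * 1 + 0
GCD = 1


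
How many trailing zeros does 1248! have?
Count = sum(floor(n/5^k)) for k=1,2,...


floor(1248/5) = 249
floor(1248/25) = 49
floor(1248/125) = 9
floor(1248/625) = 1
Total = 308

308 trailing zeros


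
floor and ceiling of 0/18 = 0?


0/18 = 0
floor = 0
ceil = 0

floor = 0, ceil = 0


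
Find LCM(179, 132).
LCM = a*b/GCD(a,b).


GCD(179, 132) = 1
LCM = 179*132/1 = 23628/1 = 23628

LCM = 23628


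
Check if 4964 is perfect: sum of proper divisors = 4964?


Proper divisors of 4964: 1, 2, 4, 17, 34, 68, 73, 146, 292, 1241, 2482
Sum = 1 + 2 + 4 + 17 + 34 + 68 + 73 + 146 + 292 + 1241 + 2482 = 4360

No, 4964 is not perfect (4360 ≠ 4964)


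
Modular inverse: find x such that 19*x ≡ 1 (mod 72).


Use the extended Euclidean algorithm on (72, 19); each row r = 72*s + 19*t:
r=72, s=1, t=0
r=19, s=0, t=1
q=3: r=15, s=1, t=-3   [72*(1) + 19*(-3) = 15]
q=1: r=4, s=-1, t=4   [72*(-1) + 19*(4) = 4]
q=3: r=3, s=4, t=-15   [72*(4) + 19*(-15) = 3]
q=1: r=1, s=-5, t=19   [72*(-5) + 19*(19) = 1]
q=3: r=0, s=19, t=-72   [72*(19) + 19*(-72) = 0]
GCD = 1 with t = 19, so 19*(19) ≡ 1 (mod 72)
Inverse = 19 mod 72 = 19
Check: 19 * 19 = 361 ≡ 1 (mod 72)

19^(-1) ≡ 19 (mod 72)


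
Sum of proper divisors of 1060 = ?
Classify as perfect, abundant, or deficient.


Proper divisors: 1, 2, 4, 5, 10, 20, 53, 106, 212, 265, 530
Sum = 1 + 2 + 4 + 5 + 10 + 20 + 53 + 106 + 212 + 265 + 530 = 1208
1208 > 1060 → abundant

s(1060) = 1208 (abundant)


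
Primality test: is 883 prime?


Check divisors up to sqrt(883) = 29.7153
No divisors found.
883 is prime.

Yes, 883 is prime


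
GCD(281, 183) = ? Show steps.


281 = 1 * 183 + 98
183 = 1 * 98 + 85
98 = 1 * 85 + 13
85 = 6 * 13 + 7
13 = 1 * 7 + 6
7 = 1 * 6 + 1
6 = 6 * 1 + 0
GCD = 1


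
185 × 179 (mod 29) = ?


185 × 179 = 33115
33115 mod 29 = 26


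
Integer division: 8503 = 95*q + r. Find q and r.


8503 = 95 * 89 + 48
Check: 8455 + 48 = 8503

q = 89, r = 48


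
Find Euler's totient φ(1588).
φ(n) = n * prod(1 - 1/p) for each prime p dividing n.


1588 = 2^2 × 397
Prime factors: 2, 397
φ(1588) = 1588 × (1-1/2) × (1-1/397)
= 1588 × 1/2 × 396/397 = 792

φ(1588) = 792


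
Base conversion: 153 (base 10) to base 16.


153 (base 10) = 153 (decimal)
153 (decimal) = 99 (base 16)


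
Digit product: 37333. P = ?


3 × 7 × 3 × 3 × 3 = 567


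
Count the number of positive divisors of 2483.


2483 = 13^1 × 191^1
d(2483) = (1+1) × (1+1) = 4

4 divisors


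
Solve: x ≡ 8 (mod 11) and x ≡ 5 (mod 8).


M = 11*8 = 88
M1 = M/11 = 8, M2 = M/8 = 11
M1^(-1) mod 11 = 7, M2^(-1) mod 8 = 3
x = 8*8*7 + 5*11*3 = 613
613 mod 88 = 85
Check: 85 mod 11 = 8 ✓, 85 mod 8 = 5 ✓

x ≡ 85 (mod 88)


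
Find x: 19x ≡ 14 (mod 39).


GCD(19, 39) = 1, unique solution
a^(-1) mod 39 = 37
x = 37 * 14 mod 39 = 11

x ≡ 11 (mod 39)


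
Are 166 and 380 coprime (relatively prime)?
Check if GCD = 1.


Euclidean algorithm:
380 = 2 * 166 + 48
166 = 3 * 48 + 22
48 = 2 * 22 + 4
22 = 5 * 4 + 2
4 = 2 * 2 + 0
GCD(166, 380) = 2

No, not coprime (GCD = 2)


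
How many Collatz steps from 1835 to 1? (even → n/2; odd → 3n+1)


1835 → 5506 → 2753 → 8260 → 4130 → 2065 → 6196 → 3098 → 1549 → 4648 → 2324 → 1162 → 581 → 1744 → 872 → 436 → 218 → 109 → 328 → 164 → 82 → 41 → 124 → 62 → 31 → 94 → 47 → 142 → 71 → 214 → 107 → 322 → 161 → 484 → 242 → 121 → 364 → 182 → 91 → 274 → 137 → 412 → 206 → 103 → 310 → 155 → 466 → 233 → 700 → 350 → 175 → 526 → 263 → 790 → 395 → 1186 → 593 → 1780 → 890 → 445 → 1336 → 668 → 334 → 167 → 502 → 251 → 754 → 377 → 1132 → 566 → 283 → 850 → 425 → 1276 → 638 → 319 → 958 → 479 → 1438 → 719 → 2158 → 1079 → 3238 → 1619 → 4858 → 2429 → 7288 → 3644 → 1822 → 911 → 2734 → 1367 → 4102 → 2051 → 6154 → 3077 → 9232 → 4616 → 2308 → 1154 → 577 → 1732 → 866 → 433 → 1300 → 650 → 325 → 976 → 488 → 244 → 122 → 61 → 184 → 92 → 46 → 23 → 70 → 35 → 106 → 53 → 160 → 80 → 40 → 20 → 10 → 5 → 16 → 8 → 4 → 2 → 1
Total steps = 130

130 steps


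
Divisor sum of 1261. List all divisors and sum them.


Divisors of 1261: 1, 13, 97, 1261
Sum = 1 + 13 + 97 + 1261 = 1372

σ(1261) = 1372


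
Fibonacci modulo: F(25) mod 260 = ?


F(k) mod 260 for k=1..25:
1, 1, 2, 3, 5, 8, 13, 21, 34, 55, 89, 144, 233, 117, 90, 207, 37, 244, 21, 5, 26, 31, 57, 88, 145
F(25) mod 260 = 145


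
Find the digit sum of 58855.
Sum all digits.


5 + 8 + 8 + 5 + 5 = 31


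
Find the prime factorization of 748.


748 / 2 = 374
374 / 2 = 187
187 / 11 = 17
17 / 17 = 1
748 = 2^2 × 11 × 17


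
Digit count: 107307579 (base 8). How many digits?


107307579 in base 8 = 631261073
Number of digits = 9

9 digits (base 8)


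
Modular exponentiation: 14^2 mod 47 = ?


14^1 mod 47 = 14
14^2 mod 47 = 8


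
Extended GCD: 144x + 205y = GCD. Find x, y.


Tabular extended Euclidean (each row: r = 144*s + 205*t):
r=144, s=1, t=0
r=205, s=0, t=1
q=0: r=144, s=1, t=0   [144*(1) + 205*(0) = 144]
q=1: r=61, s=-1, t=1   [144*(-1) + 205*(1) = 61]
q=2: r=22, s=3, t=-2   [144*(3) + 205*(-2) = 22]
q=2: r=17, s=-7, t=5   [144*(-7) + 205*(5) = 17]
q=1: r=5, s=10, t=-7   [144*(10) + 205*(-7) = 5]
q=3: r=2, s=-37, t=26   [144*(-37) + 205*(26) = 2]
q=2: r=1, s=84, t=-59   [144*(84) + 205*(-59) = 1]
q=2: r=0, s=-205, t=144   [144*(-205) + 205*(144) = 0]
GCD = 1; from the row with r=1: x=84, y=-59
Check: 144*(84) + 205*(-59) = 12096 - 12095 = 1

GCD = 1, x = 84, y = -59


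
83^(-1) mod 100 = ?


Use the extended Euclidean algorithm on (100, 83); each row r = 100*s + 83*t:
r=100, s=1, t=0
r=83, s=0, t=1
q=1: r=17, s=1, t=-1   [100*(1) + 83*(-1) = 17]
q=4: r=15, s=-4, t=5   [100*(-4) + 83*(5) = 15]
q=1: r=2, s=5, t=-6   [100*(5) + 83*(-6) = 2]
q=7: r=1, s=-39, t=47   [100*(-39) + 83*(47) = 1]
q=2: r=0, s=83, t=-100   [100*(83) + 83*(-100) = 0]
GCD = 1 with t = 47, so 83*(47) ≡ 1 (mod 100)
Inverse = 47 mod 100 = 47
Check: 83 * 47 = 3901 ≡ 1 (mod 100)

83^(-1) ≡ 47 (mod 100)


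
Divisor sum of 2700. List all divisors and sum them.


Divisors of 2700: 1, 2, 3, 4, 5, 6, 9, 10, 12, 15, 18, 20, 25, 27, 30, 36, 45, 50, 54, 60, 75, 90, 100, 108, 135, 150, 180, 225, 270, 300, 450, 540, 675, 900, 1350, 2700
Sum = 1 + 2 + 3 + 4 + 5 + 6 + 9 + 10 + 12 + 15 + 18 + 20 + 25 + 27 + 30 + 36 + 45 + 50 + 54 + 60 + 75 + 90 + 100 + 108 + 135 + 150 + 180 + 225 + 270 + 300 + 450 + 540 + 675 + 900 + 1350 + 2700 = 8680

σ(2700) = 8680


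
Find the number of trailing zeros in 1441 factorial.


floor(1441/5) = 288
floor(1441/25) = 57
floor(1441/125) = 11
floor(1441/625) = 2
Total = 358

358 trailing zeros


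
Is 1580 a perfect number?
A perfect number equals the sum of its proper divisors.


Proper divisors of 1580: 1, 2, 4, 5, 10, 20, 79, 158, 316, 395, 790
Sum = 1 + 2 + 4 + 5 + 10 + 20 + 79 + 158 + 316 + 395 + 790 = 1780

No, 1580 is not perfect (1780 ≠ 1580)


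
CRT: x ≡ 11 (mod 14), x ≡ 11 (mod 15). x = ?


M = 14*15 = 210
M1 = M/14 = 15, M2 = M/15 = 14
M1^(-1) mod 14 = 1, M2^(-1) mod 15 = 14
x = 11*15*1 + 11*14*14 = 2321
2321 mod 210 = 11
Check: 11 mod 14 = 11 ✓, 11 mod 15 = 11 ✓

x ≡ 11 (mod 210)


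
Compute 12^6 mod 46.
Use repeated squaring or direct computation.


12^1 mod 46 = 12
12^2 mod 46 = 6
12^3 mod 46 = 26
12^4 mod 46 = 36
12^5 mod 46 = 18
12^6 mod 46 = 32


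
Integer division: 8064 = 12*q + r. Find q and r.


8064 = 12 * 672 + 0
Check: 8064 + 0 = 8064

q = 672, r = 0


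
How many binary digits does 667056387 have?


667056387 in base 2 = 100111110000100111100100000011
Number of digits = 30

30 digits (base 2)


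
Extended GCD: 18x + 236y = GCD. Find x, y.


Tabular extended Euclidean (each row: r = 18*s + 236*t):
r=18, s=1, t=0
r=236, s=0, t=1
q=0: r=18, s=1, t=0   [18*(1) + 236*(0) = 18]
q=13: r=2, s=-13, t=1   [18*(-13) + 236*(1) = 2]
q=9: r=0, s=118, t=-9   [18*(118) + 236*(-9) = 0]
GCD = 2; from the row with r=2: x=-13, y=1
Check: 18*(-13) + 236*(1) = -234 + 236 = 2

GCD = 2, x = -13, y = 1


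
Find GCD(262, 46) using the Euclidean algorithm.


262 = 5 * 46 + 32
46 = 1 * 32 + 14
32 = 2 * 14 + 4
14 = 3 * 4 + 2
4 = 2 * 2 + 0
GCD = 2


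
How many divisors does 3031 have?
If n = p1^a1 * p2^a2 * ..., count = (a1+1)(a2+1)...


3031 = 7^1 × 433^1
d(3031) = (1+1) × (1+1) = 4

4 divisors


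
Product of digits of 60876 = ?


6 × 0 × 8 × 7 × 6 = 0


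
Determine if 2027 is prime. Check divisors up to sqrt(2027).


Check divisors up to sqrt(2027) = 45.0222
No divisors found.
2027 is prime.

Yes, 2027 is prime


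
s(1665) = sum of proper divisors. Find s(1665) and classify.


Proper divisors: 1, 3, 5, 9, 15, 37, 45, 111, 185, 333, 555
Sum = 1 + 3 + 5 + 9 + 15 + 37 + 45 + 111 + 185 + 333 + 555 = 1299
1299 < 1665 → deficient

s(1665) = 1299 (deficient)


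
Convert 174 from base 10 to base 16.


174 (base 10) = 174 (decimal)
174 (decimal) = AE (base 16)


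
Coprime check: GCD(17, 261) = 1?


Euclidean algorithm:
261 = 15 * 17 + 6
17 = 2 * 6 + 5
6 = 1 * 5 + 1
5 = 5 * 1 + 0
GCD(17, 261) = 1

Yes, coprime (GCD = 1)


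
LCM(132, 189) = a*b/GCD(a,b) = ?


GCD(132, 189) = 3
LCM = 132*189/3 = 24948/3 = 8316

LCM = 8316


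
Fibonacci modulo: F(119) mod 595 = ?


F(k) mod 595 for k=1..119:
1, 1, 2, 3, 5, 8, 13, 21, 34, 55, 89, 144, 233, 377, 15, 392, 407, 204, 16, 220, 236, 456, 97, 553, 55, 13, 68, 81, 149, 230, 379, 14, 393, 407, 205, 17, 222, 239, 461, 105, 566, 76, 47, 123, 170, 293, 463, 161, 29, 190, 219, 409, 33, 442, 475, 322, 202, 524, 131, 60, 191, 251, 442, 98, 540, 43, 583, 31, 19, 50, 69, 119, 188, 307, 495, 207, 107, 314, 421, 140, 561, 106, 72, 178, 250, 428, 83, 511, 594, 510, 509, 424, 338, 167, 505, 77, 582, 64, 51, 115, 166, 281, 447, 133, 580, 118, 103, 221, 324, 545, 274, 224, 498, 127, 30, 157, 187, 344, 531
F(119) mod 595 = 531


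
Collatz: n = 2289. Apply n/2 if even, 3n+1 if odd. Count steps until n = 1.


2289 → 6868 → 3434 → 1717 → 5152 → 2576 → 1288 → 644 → 322 → 161 → 484 → 242 → 121 → 364 → 182 → 91 → 274 → 137 → 412 → 206 → 103 → 310 → 155 → 466 → 233 → 700 → 350 → 175 → 526 → 263 → 790 → 395 → 1186 → 593 → 1780 → 890 → 445 → 1336 → 668 → 334 → 167 → 502 → 251 → 754 → 377 → 1132 → 566 → 283 → 850 → 425 → 1276 → 638 → 319 → 958 → 479 → 1438 → 719 → 2158 → 1079 → 3238 → 1619 → 4858 → 2429 → 7288 → 3644 → 1822 → 911 → 2734 → 1367 → 4102 → 2051 → 6154 → 3077 → 9232 → 4616 → 2308 → 1154 → 577 → 1732 → 866 → 433 → 1300 → 650 → 325 → 976 → 488 → 244 → 122 → 61 → 184 → 92 → 46 → 23 → 70 → 35 → 106 → 53 → 160 → 80 → 40 → 20 → 10 → 5 → 16 → 8 → 4 → 2 → 1
Total steps = 107

107 steps


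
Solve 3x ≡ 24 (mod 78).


GCD(3, 78) = 3 divides 24
Divide: 1x ≡ 8 (mod 26)
x ≡ 8 (mod 26)


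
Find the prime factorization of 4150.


4150 / 2 = 2075
2075 / 5 = 415
415 / 5 = 83
83 / 83 = 1
4150 = 2 × 5^2 × 83


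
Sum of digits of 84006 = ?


8 + 4 + 0 + 0 + 6 = 18


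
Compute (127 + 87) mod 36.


127 + 87 = 214
214 mod 36 = 34


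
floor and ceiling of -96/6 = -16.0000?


-96/6 = -16.0000
floor = -16
ceil = -16

floor = -16, ceil = -16


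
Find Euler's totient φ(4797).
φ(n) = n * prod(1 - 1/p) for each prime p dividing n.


4797 = 3^2 × 13 × 41
Prime factors: 3, 13, 41
φ(4797) = 4797 × (1-1/3) × (1-1/13) × (1-1/41)
= 4797 × 2/3 × 12/13 × 40/41 = 2880

φ(4797) = 2880


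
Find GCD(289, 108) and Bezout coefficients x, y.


Tabular extended Euclidean (each row: r = 289*s + 108*t):
r=289, s=1, t=0
r=108, s=0, t=1
q=2: r=73, s=1, t=-2   [289*(1) + 108*(-2) = 73]
q=1: r=35, s=-1, t=3   [289*(-1) + 108*(3) = 35]
q=2: r=3, s=3, t=-8   [289*(3) + 108*(-8) = 3]
q=11: r=2, s=-34, t=91   [289*(-34) + 108*(91) = 2]
q=1: r=1, s=37, t=-99   [289*(37) + 108*(-99) = 1]
q=2: r=0, s=-108, t=289   [289*(-108) + 108*(289) = 0]
GCD = 1; from the row with r=1: x=37, y=-99
Check: 289*(37) + 108*(-99) = 10693 - 10692 = 1

GCD = 1, x = 37, y = -99


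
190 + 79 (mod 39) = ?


190 + 79 = 269
269 mod 39 = 35


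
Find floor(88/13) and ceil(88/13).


88/13 = 6.7692
floor = 6
ceil = 7

floor = 6, ceil = 7


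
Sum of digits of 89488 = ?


8 + 9 + 4 + 8 + 8 = 37


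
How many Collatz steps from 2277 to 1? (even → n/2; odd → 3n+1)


2277 → 6832 → 3416 → 1708 → 854 → 427 → 1282 → 641 → 1924 → 962 → 481 → 1444 → 722 → 361 → 1084 → 542 → 271 → 814 → 407 → 1222 → 611 → 1834 → 917 → 2752 → 1376 → 688 → 344 → 172 → 86 → 43 → 130 → 65 → 196 → 98 → 49 → 148 → 74 → 37 → 112 → 56 → 28 → 14 → 7 → 22 → 11 → 34 → 17 → 52 → 26 → 13 → 40 → 20 → 10 → 5 → 16 → 8 → 4 → 2 → 1
Total steps = 58

58 steps


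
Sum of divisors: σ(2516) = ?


Divisors of 2516: 1, 2, 4, 17, 34, 37, 68, 74, 148, 629, 1258, 2516
Sum = 1 + 2 + 4 + 17 + 34 + 37 + 68 + 74 + 148 + 629 + 1258 + 2516 = 4788

σ(2516) = 4788


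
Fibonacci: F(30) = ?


Sequence: 1, 1, 2, 3, 5, 8, 13, 21, 34, 55, 89, 144, 233, 377, 610, 987, 1597, 2584, 4181, 6765, 10946, 17711, 28657, 46368, 75025, 121393, 196418, 317811, 514229, 832040
F(30) = 832040


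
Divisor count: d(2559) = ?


2559 = 3^1 × 853^1
d(2559) = (1+1) × (1+1) = 4

4 divisors


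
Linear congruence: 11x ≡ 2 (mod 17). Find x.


GCD(11, 17) = 1, unique solution
a^(-1) mod 17 = 14
x = 14 * 2 mod 17 = 11

x ≡ 11 (mod 17)


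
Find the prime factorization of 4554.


4554 / 2 = 2277
2277 / 3 = 759
759 / 3 = 253
253 / 11 = 23
23 / 23 = 1
4554 = 2 × 3^2 × 11 × 23


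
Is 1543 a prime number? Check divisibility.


Check divisors up to sqrt(1543) = 39.2810
No divisors found.
1543 is prime.

Yes, 1543 is prime


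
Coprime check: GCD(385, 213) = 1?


Euclidean algorithm:
385 = 1 * 213 + 172
213 = 1 * 172 + 41
172 = 4 * 41 + 8
41 = 5 * 8 + 1
8 = 8 * 1 + 0
GCD(385, 213) = 1

Yes, coprime (GCD = 1)


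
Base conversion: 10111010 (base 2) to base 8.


10111010 (base 2) = 186 (decimal)
186 (decimal) = 272 (base 8)


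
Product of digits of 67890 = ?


6 × 7 × 8 × 9 × 0 = 0


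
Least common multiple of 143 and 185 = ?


GCD(143, 185) = 1
LCM = 143*185/1 = 26455/1 = 26455

LCM = 26455


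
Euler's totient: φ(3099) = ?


3099 = 3 × 1033
Prime factors: 3, 1033
φ(3099) = 3099 × (1-1/3) × (1-1/1033)
= 3099 × 2/3 × 1032/1033 = 2064

φ(3099) = 2064


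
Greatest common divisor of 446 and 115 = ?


446 = 3 * 115 + 101
115 = 1 * 101 + 14
101 = 7 * 14 + 3
14 = 4 * 3 + 2
3 = 1 * 2 + 1
2 = 2 * 1 + 0
GCD = 1


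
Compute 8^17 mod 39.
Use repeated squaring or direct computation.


8^1 mod 39 = 8
8^2 mod 39 = 25
8^3 mod 39 = 5
8^4 mod 39 = 1
8^5 mod 39 = 8
8^6 mod 39 = 25
8^7 mod 39 = 5
8^8 mod 39 = 1
8^9 mod 39 = 8
8^10 mod 39 = 25
8^11 mod 39 = 5
8^12 mod 39 = 1
8^13 mod 39 = 8
8^14 mod 39 = 25
8^15 mod 39 = 5
8^16 mod 39 = 1
8^17 mod 39 = 8


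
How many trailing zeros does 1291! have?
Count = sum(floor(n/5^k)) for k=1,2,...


floor(1291/5) = 258
floor(1291/25) = 51
floor(1291/125) = 10
floor(1291/625) = 2
Total = 321

321 trailing zeros


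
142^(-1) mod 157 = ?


Use the extended Euclidean algorithm on (157, 142); each row r = 157*s + 142*t:
r=157, s=1, t=0
r=142, s=0, t=1
q=1: r=15, s=1, t=-1   [157*(1) + 142*(-1) = 15]
q=9: r=7, s=-9, t=10   [157*(-9) + 142*(10) = 7]
q=2: r=1, s=19, t=-21   [157*(19) + 142*(-21) = 1]
q=7: r=0, s=-142, t=157   [157*(-142) + 142*(157) = 0]
GCD = 1 with t = -21, so 142*(-21) ≡ 1 (mod 157)
Inverse = -21 mod 157 = 136
Check: 142 * 136 = 19312 ≡ 1 (mod 157)

142^(-1) ≡ 136 (mod 157)


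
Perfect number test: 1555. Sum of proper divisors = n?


Proper divisors of 1555: 1, 5, 311
Sum = 1 + 5 + 311 = 317

No, 1555 is not perfect (317 ≠ 1555)


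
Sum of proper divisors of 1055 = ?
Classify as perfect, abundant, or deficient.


Proper divisors: 1, 5, 211
Sum = 1 + 5 + 211 = 217
217 < 1055 → deficient

s(1055) = 217 (deficient)


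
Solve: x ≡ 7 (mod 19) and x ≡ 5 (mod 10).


M = 19*10 = 190
M1 = M/19 = 10, M2 = M/10 = 19
M1^(-1) mod 19 = 2, M2^(-1) mod 10 = 9
x = 7*10*2 + 5*19*9 = 995
995 mod 190 = 45
Check: 45 mod 19 = 7 ✓, 45 mod 10 = 5 ✓

x ≡ 45 (mod 190)


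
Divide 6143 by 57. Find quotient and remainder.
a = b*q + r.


6143 = 57 * 107 + 44
Check: 6099 + 44 = 6143

q = 107, r = 44


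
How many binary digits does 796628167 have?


796628167 in base 2 = 101111011110111001010011000111
Number of digits = 30

30 digits (base 2)


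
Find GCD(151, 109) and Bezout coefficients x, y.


Tabular extended Euclidean (each row: r = 151*s + 109*t):
r=151, s=1, t=0
r=109, s=0, t=1
q=1: r=42, s=1, t=-1   [151*(1) + 109*(-1) = 42]
q=2: r=25, s=-2, t=3   [151*(-2) + 109*(3) = 25]
q=1: r=17, s=3, t=-4   [151*(3) + 109*(-4) = 17]
q=1: r=8, s=-5, t=7   [151*(-5) + 109*(7) = 8]
q=2: r=1, s=13, t=-18   [151*(13) + 109*(-18) = 1]
q=8: r=0, s=-109, t=151   [151*(-109) + 109*(151) = 0]
GCD = 1; from the row with r=1: x=13, y=-18
Check: 151*(13) + 109*(-18) = 1963 - 1962 = 1

GCD = 1, x = 13, y = -18


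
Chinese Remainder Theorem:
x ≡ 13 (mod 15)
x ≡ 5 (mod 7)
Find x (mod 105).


M = 15*7 = 105
M1 = M/15 = 7, M2 = M/7 = 15
M1^(-1) mod 15 = 13, M2^(-1) mod 7 = 1
x = 13*7*13 + 5*15*1 = 1258
1258 mod 105 = 103
Check: 103 mod 15 = 13 ✓, 103 mod 7 = 5 ✓

x ≡ 103 (mod 105)


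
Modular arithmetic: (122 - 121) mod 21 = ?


122 - 121 = 1
1 mod 21 = 1


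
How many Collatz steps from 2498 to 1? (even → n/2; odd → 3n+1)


2498 → 1249 → 3748 → 1874 → 937 → 2812 → 1406 → 703 → 2110 → 1055 → 3166 → 1583 → 4750 → 2375 → 7126 → 3563 → 10690 → 5345 → 16036 → 8018 → 4009 → 12028 → 6014 → 3007 → 9022 → 4511 → 13534 → 6767 → 20302 → 10151 → 30454 → 15227 → 45682 → 22841 → 68524 → 34262 → 17131 → 51394 → 25697 → 77092 → 38546 → 19273 → 57820 → 28910 → 14455 → 43366 → 21683 → 65050 → 32525 → 97576 → 48788 → 24394 → 12197 → 36592 → 18296 → 9148 → 4574 → 2287 → 6862 → 3431 → 10294 → 5147 → 15442 → 7721 → 23164 → 11582 → 5791 → 17374 → 8687 → 26062 → 13031 → 39094 → 19547 → 58642 → 29321 → 87964 → 43982 → 21991 → 65974 → 32987 → 98962 → 49481 → 148444 → 74222 → 37111 → 111334 → 55667 → 167002 → 83501 → 250504 → 125252 → 62626 → 31313 → 93940 → 46970 → 23485 → 70456 → 35228 → 17614 → 8807 → 26422 → 13211 → 39634 → 19817 → 59452 → 29726 → 14863 → 44590 → 22295 → 66886 → 33443 → 100330 → 50165 → 150496 → 75248 → 37624 → 18812 → 9406 → 4703 → 14110 → 7055 → 21166 → 10583 → 31750 → 15875 → 47626 → 23813 → 71440 → 35720 → 17860 → 8930 → 4465 → 13396 → 6698 → 3349 → 10048 → 5024 → 2512 → 1256 → 628 → 314 → 157 → 472 → 236 → 118 → 59 → 178 → 89 → 268 → 134 → 67 → 202 → 101 → 304 → 152 → 76 → 38 → 19 → 58 → 29 → 88 → 44 → 22 → 11 → 34 → 17 → 52 → 26 → 13 → 40 → 20 → 10 → 5 → 16 → 8 → 4 → 2 → 1
Total steps = 177

177 steps


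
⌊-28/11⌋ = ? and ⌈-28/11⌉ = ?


-28/11 = -2.5455
floor = -3
ceil = -2

floor = -3, ceil = -2


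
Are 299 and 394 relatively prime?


Euclidean algorithm:
394 = 1 * 299 + 95
299 = 3 * 95 + 14
95 = 6 * 14 + 11
14 = 1 * 11 + 3
11 = 3 * 3 + 2
3 = 1 * 2 + 1
2 = 2 * 1 + 0
GCD(299, 394) = 1

Yes, coprime (GCD = 1)


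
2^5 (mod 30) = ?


2^1 mod 30 = 2
2^2 mod 30 = 4
2^3 mod 30 = 8
2^4 mod 30 = 16
2^5 mod 30 = 2


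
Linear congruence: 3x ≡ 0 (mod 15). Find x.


GCD(3, 15) = 3 divides 0
Divide: 1x ≡ 0 (mod 5)
x ≡ 0 (mod 5)


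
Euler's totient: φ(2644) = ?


2644 = 2^2 × 661
Prime factors: 2, 661
φ(2644) = 2644 × (1-1/2) × (1-1/661)
= 2644 × 1/2 × 660/661 = 1320

φ(2644) = 1320


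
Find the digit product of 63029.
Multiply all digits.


6 × 3 × 0 × 2 × 9 = 0


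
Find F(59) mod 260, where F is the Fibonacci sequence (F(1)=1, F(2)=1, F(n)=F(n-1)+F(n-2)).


F(k) mod 260 for k=1..59:
1, 1, 2, 3, 5, 8, 13, 21, 34, 55, 89, 144, 233, 117, 90, 207, 37, 244, 21, 5, 26, 31, 57, 88, 145, 233, 118, 91, 209, 40, 249, 29, 18, 47, 65, 112, 177, 29, 206, 235, 181, 156, 77, 233, 50, 23, 73, 96, 169, 5, 174, 179, 93, 12, 105, 117, 222, 79, 41
F(59) mod 260 = 41


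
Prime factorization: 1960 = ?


1960 / 2 = 980
980 / 2 = 490
490 / 2 = 245
245 / 5 = 49
49 / 7 = 7
7 / 7 = 1
1960 = 2^3 × 5 × 7^2


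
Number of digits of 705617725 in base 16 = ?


705617725 in base 16 = 2A0EDF3D
Number of digits = 8

8 digits (base 16)


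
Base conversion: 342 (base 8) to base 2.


342 (base 8) = 226 (decimal)
226 (decimal) = 11100010 (base 2)


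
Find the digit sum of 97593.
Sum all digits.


9 + 7 + 5 + 9 + 3 = 33


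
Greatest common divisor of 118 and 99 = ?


118 = 1 * 99 + 19
99 = 5 * 19 + 4
19 = 4 * 4 + 3
4 = 1 * 3 + 1
3 = 3 * 1 + 0
GCD = 1


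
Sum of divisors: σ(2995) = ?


Divisors of 2995: 1, 5, 599, 2995
Sum = 1 + 5 + 599 + 2995 = 3600

σ(2995) = 3600


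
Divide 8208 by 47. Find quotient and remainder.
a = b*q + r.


8208 = 47 * 174 + 30
Check: 8178 + 30 = 8208

q = 174, r = 30


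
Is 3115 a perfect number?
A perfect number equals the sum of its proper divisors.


Proper divisors of 3115: 1, 5, 7, 35, 89, 445, 623
Sum = 1 + 5 + 7 + 35 + 89 + 445 + 623 = 1205

No, 3115 is not perfect (1205 ≠ 3115)


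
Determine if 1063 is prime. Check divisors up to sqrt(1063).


Check divisors up to sqrt(1063) = 32.6037
No divisors found.
1063 is prime.

Yes, 1063 is prime


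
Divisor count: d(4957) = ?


4957 = 4957^1
d(4957) = (1+1) = 2

2 divisors


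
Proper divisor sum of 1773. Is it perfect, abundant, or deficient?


Proper divisors: 1, 3, 9, 197, 591
Sum = 1 + 3 + 9 + 197 + 591 = 801
801 < 1773 → deficient

s(1773) = 801 (deficient)


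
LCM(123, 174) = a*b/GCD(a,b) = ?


GCD(123, 174) = 3
LCM = 123*174/3 = 21402/3 = 7134

LCM = 7134


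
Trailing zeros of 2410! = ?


floor(2410/5) = 482
floor(2410/25) = 96
floor(2410/125) = 19
floor(2410/625) = 3
Total = 600

600 trailing zeros


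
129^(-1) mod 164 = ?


Use the extended Euclidean algorithm on (164, 129); each row r = 164*s + 129*t:
r=164, s=1, t=0
r=129, s=0, t=1
q=1: r=35, s=1, t=-1   [164*(1) + 129*(-1) = 35]
q=3: r=24, s=-3, t=4   [164*(-3) + 129*(4) = 24]
q=1: r=11, s=4, t=-5   [164*(4) + 129*(-5) = 11]
q=2: r=2, s=-11, t=14   [164*(-11) + 129*(14) = 2]
q=5: r=1, s=59, t=-75   [164*(59) + 129*(-75) = 1]
q=2: r=0, s=-129, t=164   [164*(-129) + 129*(164) = 0]
GCD = 1 with t = -75, so 129*(-75) ≡ 1 (mod 164)
Inverse = -75 mod 164 = 89
Check: 129 * 89 = 11481 ≡ 1 (mod 164)

129^(-1) ≡ 89 (mod 164)


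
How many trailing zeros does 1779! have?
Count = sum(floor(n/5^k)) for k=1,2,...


floor(1779/5) = 355
floor(1779/25) = 71
floor(1779/125) = 14
floor(1779/625) = 2
Total = 442

442 trailing zeros


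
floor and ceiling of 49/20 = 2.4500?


49/20 = 2.4500
floor = 2
ceil = 3

floor = 2, ceil = 3


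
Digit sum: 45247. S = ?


4 + 5 + 2 + 4 + 7 = 22


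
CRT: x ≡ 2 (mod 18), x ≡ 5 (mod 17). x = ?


M = 18*17 = 306
M1 = M/18 = 17, M2 = M/17 = 18
M1^(-1) mod 18 = 17, M2^(-1) mod 17 = 1
x = 2*17*17 + 5*18*1 = 668
668 mod 306 = 56
Check: 56 mod 18 = 2 ✓, 56 mod 17 = 5 ✓

x ≡ 56 (mod 306)


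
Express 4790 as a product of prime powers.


4790 / 2 = 2395
2395 / 5 = 479
479 / 479 = 1
4790 = 2 × 5 × 479


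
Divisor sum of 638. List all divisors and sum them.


Divisors of 638: 1, 2, 11, 22, 29, 58, 319, 638
Sum = 1 + 2 + 11 + 22 + 29 + 58 + 319 + 638 = 1080

σ(638) = 1080


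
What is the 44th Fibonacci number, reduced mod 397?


F(k) mod 397 for k=1..44:
1, 1, 2, 3, 5, 8, 13, 21, 34, 55, 89, 144, 233, 377, 213, 193, 9, 202, 211, 16, 227, 243, 73, 316, 389, 308, 300, 211, 114, 325, 42, 367, 12, 379, 391, 373, 367, 343, 313, 259, 175, 37, 212, 249
F(44) mod 397 = 249


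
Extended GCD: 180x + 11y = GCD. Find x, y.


Tabular extended Euclidean (each row: r = 180*s + 11*t):
r=180, s=1, t=0
r=11, s=0, t=1
q=16: r=4, s=1, t=-16   [180*(1) + 11*(-16) = 4]
q=2: r=3, s=-2, t=33   [180*(-2) + 11*(33) = 3]
q=1: r=1, s=3, t=-49   [180*(3) + 11*(-49) = 1]
q=3: r=0, s=-11, t=180   [180*(-11) + 11*(180) = 0]
GCD = 1; from the row with r=1: x=3, y=-49
Check: 180*(3) + 11*(-49) = 540 - 539 = 1

GCD = 1, x = 3, y = -49


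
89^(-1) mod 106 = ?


Use the extended Euclidean algorithm on (106, 89); each row r = 106*s + 89*t:
r=106, s=1, t=0
r=89, s=0, t=1
q=1: r=17, s=1, t=-1   [106*(1) + 89*(-1) = 17]
q=5: r=4, s=-5, t=6   [106*(-5) + 89*(6) = 4]
q=4: r=1, s=21, t=-25   [106*(21) + 89*(-25) = 1]
q=4: r=0, s=-89, t=106   [106*(-89) + 89*(106) = 0]
GCD = 1 with t = -25, so 89*(-25) ≡ 1 (mod 106)
Inverse = -25 mod 106 = 81
Check: 89 * 81 = 7209 ≡ 1 (mod 106)

89^(-1) ≡ 81 (mod 106)


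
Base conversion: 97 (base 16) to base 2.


97 (base 16) = 151 (decimal)
151 (decimal) = 10010111 (base 2)


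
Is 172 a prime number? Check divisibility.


172 / 2 = 86 (exact division)
172 is NOT prime.

No, 172 is not prime


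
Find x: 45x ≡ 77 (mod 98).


GCD(45, 98) = 1, unique solution
a^(-1) mod 98 = 61
x = 61 * 77 mod 98 = 91

x ≡ 91 (mod 98)


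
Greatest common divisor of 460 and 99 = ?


460 = 4 * 99 + 64
99 = 1 * 64 + 35
64 = 1 * 35 + 29
35 = 1 * 29 + 6
29 = 4 * 6 + 5
6 = 1 * 5 + 1
5 = 5 * 1 + 0
GCD = 1


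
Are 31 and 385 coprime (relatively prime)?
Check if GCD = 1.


Euclidean algorithm:
385 = 12 * 31 + 13
31 = 2 * 13 + 5
13 = 2 * 5 + 3
5 = 1 * 3 + 2
3 = 1 * 2 + 1
2 = 2 * 1 + 0
GCD(31, 385) = 1

Yes, coprime (GCD = 1)


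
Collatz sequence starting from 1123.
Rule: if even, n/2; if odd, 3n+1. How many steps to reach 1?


1123 → 3370 → 1685 → 5056 → 2528 → 1264 → 632 → 316 → 158 → 79 → 238 → 119 → 358 → 179 → 538 → 269 → 808 → 404 → 202 → 101 → 304 → 152 → 76 → 38 → 19 → 58 → 29 → 88 → 44 → 22 → 11 → 34 → 17 → 52 → 26 → 13 → 40 → 20 → 10 → 5 → 16 → 8 → 4 → 2 → 1
Total steps = 44

44 steps


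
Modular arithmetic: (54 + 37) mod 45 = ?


54 + 37 = 91
91 mod 45 = 1


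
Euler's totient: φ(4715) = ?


4715 = 5 × 23 × 41
Prime factors: 5, 23, 41
φ(4715) = 4715 × (1-1/5) × (1-1/23) × (1-1/41)
= 4715 × 4/5 × 22/23 × 40/41 = 3520

φ(4715) = 3520


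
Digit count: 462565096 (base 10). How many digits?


462565096 has 9 digits in base 10
floor(log10(462565096)) + 1 = floor(8.6652) + 1 = 9

9 digits (base 10)


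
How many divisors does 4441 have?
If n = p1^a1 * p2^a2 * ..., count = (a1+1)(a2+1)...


4441 = 4441^1
d(4441) = (1+1) = 2

2 divisors


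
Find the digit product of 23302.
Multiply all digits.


2 × 3 × 3 × 0 × 2 = 0


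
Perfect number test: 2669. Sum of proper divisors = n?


Proper divisors of 2669: 1, 17, 157
Sum = 1 + 17 + 157 = 175

No, 2669 is not perfect (175 ≠ 2669)


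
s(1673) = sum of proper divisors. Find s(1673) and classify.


Proper divisors: 1, 7, 239
Sum = 1 + 7 + 239 = 247
247 < 1673 → deficient

s(1673) = 247 (deficient)


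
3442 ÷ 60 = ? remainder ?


3442 = 60 * 57 + 22
Check: 3420 + 22 = 3442

q = 57, r = 22


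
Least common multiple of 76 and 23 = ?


GCD(76, 23) = 1
LCM = 76*23/1 = 1748/1 = 1748

LCM = 1748


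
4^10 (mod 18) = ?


4^1 mod 18 = 4
4^2 mod 18 = 16
4^3 mod 18 = 10
4^4 mod 18 = 4
4^5 mod 18 = 16
4^6 mod 18 = 10
4^7 mod 18 = 4
4^8 mod 18 = 16
4^9 mod 18 = 10
4^10 mod 18 = 4
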